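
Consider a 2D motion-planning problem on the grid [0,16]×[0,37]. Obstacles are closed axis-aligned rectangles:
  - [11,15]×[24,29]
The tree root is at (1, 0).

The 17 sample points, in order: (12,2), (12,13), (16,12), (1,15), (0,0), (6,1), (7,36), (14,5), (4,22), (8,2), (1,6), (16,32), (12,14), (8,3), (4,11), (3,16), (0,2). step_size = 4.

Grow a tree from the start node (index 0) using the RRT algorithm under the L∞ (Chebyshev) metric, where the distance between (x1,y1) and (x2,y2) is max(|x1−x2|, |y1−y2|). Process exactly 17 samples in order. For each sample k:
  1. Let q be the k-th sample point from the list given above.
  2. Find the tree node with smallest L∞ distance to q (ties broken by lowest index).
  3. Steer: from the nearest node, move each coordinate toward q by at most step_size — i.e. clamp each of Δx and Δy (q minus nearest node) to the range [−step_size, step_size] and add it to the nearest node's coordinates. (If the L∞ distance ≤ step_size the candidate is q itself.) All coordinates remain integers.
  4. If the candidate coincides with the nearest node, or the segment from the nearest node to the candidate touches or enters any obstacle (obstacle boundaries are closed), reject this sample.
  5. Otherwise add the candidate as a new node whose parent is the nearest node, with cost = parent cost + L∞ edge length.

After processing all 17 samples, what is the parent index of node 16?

1. q=(12,2) nearest=0 d=11 new=(5,2) → add node 1 parent=0 cost=4
2. q=(12,13) nearest=1 d=11 new=(9,6) → add node 2 parent=1 cost=8
3. q=(16,12) nearest=2 d=7 new=(13,10) → add node 3 parent=2 cost=12
4. q=(1,15) nearest=2 d=9 new=(5,10) → add node 4 parent=2 cost=12
5. q=(0,0) nearest=0 d=1 new=(0,0) → add node 5 parent=0 cost=1
6. q=(6,1) nearest=1 d=1 new=(6,1) → add node 6 parent=1 cost=5
7. q=(7,36) nearest=3 d=26 new=(9,14) → add node 7 parent=3 cost=16
8. q=(14,5) nearest=2 d=5 new=(13,5) → add node 8 parent=2 cost=12
9. q=(4,22) nearest=7 d=8 new=(5,18) → add node 9 parent=7 cost=20
10. q=(8,2) nearest=6 d=2 new=(8,2) → add node 10 parent=6 cost=7
11. q=(1,6) nearest=1 d=4 new=(1,6) → add node 11 parent=1 cost=8
12. q=(16,32) nearest=9 d=14 new=(9,22) → add node 12 parent=9 cost=24
13. q=(12,14) nearest=7 d=3 new=(12,14) → add node 13 parent=7 cost=19
14. q=(8,3) nearest=10 d=1 new=(8,3) → add node 14 parent=10 cost=8
15. q=(4,11) nearest=4 d=1 new=(4,11) → add node 15 parent=4 cost=13
16. q=(3,16) nearest=9 d=2 new=(3,16) → add node 16 parent=9 cost=22
17. q=(0,2) nearest=0 d=2 new=(0,2) → add node 17 parent=0 cost=2

Parent of node 16: 9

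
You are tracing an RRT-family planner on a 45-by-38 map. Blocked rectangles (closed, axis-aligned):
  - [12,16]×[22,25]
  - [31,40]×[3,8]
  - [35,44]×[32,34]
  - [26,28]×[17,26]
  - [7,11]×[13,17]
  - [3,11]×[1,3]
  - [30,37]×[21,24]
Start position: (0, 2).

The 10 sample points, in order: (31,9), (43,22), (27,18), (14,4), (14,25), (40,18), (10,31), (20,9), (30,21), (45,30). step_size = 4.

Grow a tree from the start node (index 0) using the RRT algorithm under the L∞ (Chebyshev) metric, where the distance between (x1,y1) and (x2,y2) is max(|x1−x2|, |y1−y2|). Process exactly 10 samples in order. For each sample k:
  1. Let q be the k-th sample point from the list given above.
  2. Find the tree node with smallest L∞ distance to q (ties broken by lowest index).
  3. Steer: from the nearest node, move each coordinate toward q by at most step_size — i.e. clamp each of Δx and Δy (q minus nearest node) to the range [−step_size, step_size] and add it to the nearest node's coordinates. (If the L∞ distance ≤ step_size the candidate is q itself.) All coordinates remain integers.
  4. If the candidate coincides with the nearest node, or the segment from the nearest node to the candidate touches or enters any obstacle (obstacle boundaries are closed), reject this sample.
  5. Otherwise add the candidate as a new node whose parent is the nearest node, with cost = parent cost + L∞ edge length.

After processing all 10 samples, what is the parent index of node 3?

1. q=(31,9) nearest=0 d=31 new=(4,6) → add node 1 parent=0 cost=4
2. q=(43,22) nearest=1 d=39 new=(8,10) → add node 2 parent=1 cost=8
3. q=(27,18) nearest=2 d=19 new=(12,14) → blocked by [7,11]×[13,17], reject
4. q=(14,4) nearest=2 d=6 new=(12,6) → add node 3 parent=2 cost=12
5. q=(14,25) nearest=2 d=15 new=(12,14) → blocked by [7,11]×[13,17], reject
6. q=(40,18) nearest=3 d=28 new=(16,10) → add node 4 parent=3 cost=16
7. q=(10,31) nearest=2 d=21 new=(10,14) → blocked by [7,11]×[13,17], reject
8. q=(20,9) nearest=4 d=4 new=(20,9) → add node 5 parent=4 cost=20
9. q=(30,21) nearest=5 d=12 new=(24,13) → add node 6 parent=5 cost=24
10. q=(45,30) nearest=6 d=21 new=(28,17) → blocked by [26,28]×[17,26], reject

Parent of node 3: 2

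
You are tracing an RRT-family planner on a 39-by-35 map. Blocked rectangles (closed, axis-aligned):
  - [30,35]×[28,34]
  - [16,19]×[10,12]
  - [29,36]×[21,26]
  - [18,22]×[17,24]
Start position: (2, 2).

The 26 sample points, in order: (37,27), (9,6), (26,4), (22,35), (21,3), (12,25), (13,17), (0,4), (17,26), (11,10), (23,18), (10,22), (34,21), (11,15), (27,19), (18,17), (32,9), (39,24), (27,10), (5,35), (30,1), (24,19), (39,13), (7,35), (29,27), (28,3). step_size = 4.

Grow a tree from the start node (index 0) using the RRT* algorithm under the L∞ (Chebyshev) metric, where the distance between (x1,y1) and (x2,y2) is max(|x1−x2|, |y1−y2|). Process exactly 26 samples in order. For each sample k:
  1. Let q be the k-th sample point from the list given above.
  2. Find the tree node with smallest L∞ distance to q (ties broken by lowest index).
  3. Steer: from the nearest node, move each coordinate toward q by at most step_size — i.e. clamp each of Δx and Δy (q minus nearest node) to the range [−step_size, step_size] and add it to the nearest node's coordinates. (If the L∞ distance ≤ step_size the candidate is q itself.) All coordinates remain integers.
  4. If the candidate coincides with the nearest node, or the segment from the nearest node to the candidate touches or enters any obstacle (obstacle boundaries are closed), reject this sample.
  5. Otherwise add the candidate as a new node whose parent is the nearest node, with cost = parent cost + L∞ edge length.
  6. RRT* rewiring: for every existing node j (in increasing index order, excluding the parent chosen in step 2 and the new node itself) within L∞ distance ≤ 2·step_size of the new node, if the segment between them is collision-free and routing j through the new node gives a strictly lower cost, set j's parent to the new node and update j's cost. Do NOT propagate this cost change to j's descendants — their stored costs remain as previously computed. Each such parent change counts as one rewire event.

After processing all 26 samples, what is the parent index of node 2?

Parent of node 2: 1

1. q=(37,27) nearest=0 d=35 new=(6,6) → add node 1 parent=0 cost=4
2. q=(9,6) nearest=1 d=3 new=(9,6) → add node 2 parent=1 cost=7
3. q=(26,4) nearest=2 d=17 new=(13,4) → add node 3 parent=2 cost=11
4. q=(22,35) nearest=1 d=29 new=(10,10) → add node 4 parent=1 cost=8
5. q=(21,3) nearest=3 d=8 new=(17,3) → add node 5 parent=3 cost=15
6. q=(12,25) nearest=4 d=15 new=(12,14) → add node 6 parent=4 cost=12
7. q=(13,17) nearest=6 d=3 new=(13,17) → add node 7 parent=6 cost=15
8. q=(0,4) nearest=0 d=2 new=(0,4) → add node 8 parent=0 cost=2
9. q=(17,26) nearest=7 d=9 new=(17,21) → add node 9 parent=7 cost=19
10. q=(11,10) nearest=4 d=1 new=(11,10) → add node 10 parent=4 cost=9
11. q=(23,18) nearest=9 d=6 new=(21,18) → blocked by [18,22]×[17,24], reject
12. q=(10,22) nearest=7 d=5 new=(10,21) → add node 11 parent=7 cost=19
13. q=(34,21) nearest=9 d=17 new=(21,21) → blocked by [18,22]×[17,24], reject
14. q=(11,15) nearest=6 d=1 new=(11,15) → add node 12 parent=6 cost=13
15. q=(27,19) nearest=9 d=10 new=(21,19) → blocked by [18,22]×[17,24], reject
16. q=(18,17) nearest=9 d=4 new=(18,17) → blocked by [18,22]×[17,24], reject
17. q=(32,9) nearest=5 d=15 new=(21,7) → add node 13 parent=5 cost=19
18. q=(39,24) nearest=13 d=18 new=(25,11) → add node 14 parent=13 cost=23
19. q=(27,10) nearest=14 d=2 new=(27,10) → add node 15 parent=14 cost=25
20. q=(5,35) nearest=9 d=14 new=(13,25) → add node 16 parent=9 cost=23
21. q=(30,1) nearest=13 d=9 new=(25,3) → add node 17 parent=13 cost=23
22. q=(24,19) nearest=9 d=7 new=(21,19) → blocked by [18,22]×[17,24], reject
23. q=(39,13) nearest=15 d=12 new=(31,13) → add node 18 parent=15 cost=29
24. q=(7,35) nearest=16 d=10 new=(9,29) → add node 19 parent=16 cost=27
25. q=(29,27) nearest=9 d=12 new=(21,25) → blocked by [18,22]×[17,24], reject
26. q=(28,3) nearest=17 d=3 new=(28,3) → add node 20 parent=17 cost=26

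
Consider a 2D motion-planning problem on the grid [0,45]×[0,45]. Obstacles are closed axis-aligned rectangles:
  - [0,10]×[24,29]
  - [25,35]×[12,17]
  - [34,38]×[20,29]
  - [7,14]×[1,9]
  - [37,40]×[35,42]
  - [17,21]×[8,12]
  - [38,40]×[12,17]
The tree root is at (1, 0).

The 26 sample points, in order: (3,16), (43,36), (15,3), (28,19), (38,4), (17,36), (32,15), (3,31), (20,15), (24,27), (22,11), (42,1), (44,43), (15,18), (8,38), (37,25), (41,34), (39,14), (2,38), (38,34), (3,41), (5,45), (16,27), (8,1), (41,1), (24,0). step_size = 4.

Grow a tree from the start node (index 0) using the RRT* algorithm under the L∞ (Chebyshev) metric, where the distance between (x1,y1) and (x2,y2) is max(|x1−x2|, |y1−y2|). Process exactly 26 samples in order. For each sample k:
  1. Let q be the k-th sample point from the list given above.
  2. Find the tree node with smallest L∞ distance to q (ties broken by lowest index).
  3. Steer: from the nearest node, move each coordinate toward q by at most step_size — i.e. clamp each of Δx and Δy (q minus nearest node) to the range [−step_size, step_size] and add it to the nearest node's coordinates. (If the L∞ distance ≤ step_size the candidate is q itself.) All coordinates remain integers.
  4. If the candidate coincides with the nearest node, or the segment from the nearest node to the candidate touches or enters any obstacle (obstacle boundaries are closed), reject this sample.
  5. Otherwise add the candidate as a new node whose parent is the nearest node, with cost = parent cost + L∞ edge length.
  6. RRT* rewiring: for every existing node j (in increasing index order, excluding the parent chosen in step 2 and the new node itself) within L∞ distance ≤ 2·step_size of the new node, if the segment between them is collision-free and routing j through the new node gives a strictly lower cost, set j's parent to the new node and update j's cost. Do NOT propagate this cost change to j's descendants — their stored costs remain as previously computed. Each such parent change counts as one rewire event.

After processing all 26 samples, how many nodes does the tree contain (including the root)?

1. q=(3,16) nearest=0 d=16 new=(3,4) → add node 1 parent=0 cost=4
2. q=(43,36) nearest=1 d=40 new=(7,8) → blocked by [7,14]×[1,9], reject
3. q=(15,3) nearest=1 d=12 new=(7,3) → blocked by [7,14]×[1,9], reject
4. q=(28,19) nearest=1 d=25 new=(7,8) → blocked by [7,14]×[1,9], reject
5. q=(38,4) nearest=1 d=35 new=(7,4) → blocked by [7,14]×[1,9], reject
6. q=(17,36) nearest=1 d=32 new=(7,8) → blocked by [7,14]×[1,9], reject
7. q=(32,15) nearest=1 d=29 new=(7,8) → blocked by [7,14]×[1,9], reject
8. q=(3,31) nearest=1 d=27 new=(3,8) → add node 2 parent=1 cost=8
9. q=(20,15) nearest=1 d=17 new=(7,8) → blocked by [7,14]×[1,9], reject
10. q=(24,27) nearest=2 d=21 new=(7,12) → add node 3 parent=2 cost=12
11. q=(22,11) nearest=3 d=15 new=(11,11) → add node 4 parent=3 cost=16
12. q=(42,1) nearest=4 d=31 new=(15,7) → blocked by [7,14]×[1,9], reject
13. q=(44,43) nearest=4 d=33 new=(15,15) → add node 5 parent=4 cost=20
14. q=(15,18) nearest=5 d=3 new=(15,18) → add node 6 parent=5 cost=23
15. q=(8,38) nearest=6 d=20 new=(11,22) → add node 7 parent=6 cost=27
16. q=(37,25) nearest=5 d=22 new=(19,19) → add node 8 parent=5 cost=24
17. q=(41,34) nearest=8 d=22 new=(23,23) → add node 9 parent=8 cost=28
18. q=(39,14) nearest=9 d=16 new=(27,19) → add node 10 parent=9 cost=32
19. q=(2,38) nearest=7 d=16 new=(7,26) → blocked by [0,10]×[24,29], reject
20. q=(38,34) nearest=9 d=15 new=(27,27) → add node 11 parent=9 cost=32
21. q=(3,41) nearest=7 d=19 new=(7,26) → blocked by [0,10]×[24,29], reject
22. q=(5,45) nearest=9 d=22 new=(19,27) → add node 12 parent=9 cost=32
23. q=(16,27) nearest=12 d=3 new=(16,27) → add node 13 parent=12 cost=35
24. q=(8,1) nearest=1 d=5 new=(7,1) → blocked by [7,14]×[1,9], reject
25. q=(41,1) nearest=10 d=18 new=(31,15) → blocked by [25,35]×[12,17], reject
26. q=(24,0) nearest=4 d=13 new=(15,7) → blocked by [7,14]×[1,9], reject

Node count: 14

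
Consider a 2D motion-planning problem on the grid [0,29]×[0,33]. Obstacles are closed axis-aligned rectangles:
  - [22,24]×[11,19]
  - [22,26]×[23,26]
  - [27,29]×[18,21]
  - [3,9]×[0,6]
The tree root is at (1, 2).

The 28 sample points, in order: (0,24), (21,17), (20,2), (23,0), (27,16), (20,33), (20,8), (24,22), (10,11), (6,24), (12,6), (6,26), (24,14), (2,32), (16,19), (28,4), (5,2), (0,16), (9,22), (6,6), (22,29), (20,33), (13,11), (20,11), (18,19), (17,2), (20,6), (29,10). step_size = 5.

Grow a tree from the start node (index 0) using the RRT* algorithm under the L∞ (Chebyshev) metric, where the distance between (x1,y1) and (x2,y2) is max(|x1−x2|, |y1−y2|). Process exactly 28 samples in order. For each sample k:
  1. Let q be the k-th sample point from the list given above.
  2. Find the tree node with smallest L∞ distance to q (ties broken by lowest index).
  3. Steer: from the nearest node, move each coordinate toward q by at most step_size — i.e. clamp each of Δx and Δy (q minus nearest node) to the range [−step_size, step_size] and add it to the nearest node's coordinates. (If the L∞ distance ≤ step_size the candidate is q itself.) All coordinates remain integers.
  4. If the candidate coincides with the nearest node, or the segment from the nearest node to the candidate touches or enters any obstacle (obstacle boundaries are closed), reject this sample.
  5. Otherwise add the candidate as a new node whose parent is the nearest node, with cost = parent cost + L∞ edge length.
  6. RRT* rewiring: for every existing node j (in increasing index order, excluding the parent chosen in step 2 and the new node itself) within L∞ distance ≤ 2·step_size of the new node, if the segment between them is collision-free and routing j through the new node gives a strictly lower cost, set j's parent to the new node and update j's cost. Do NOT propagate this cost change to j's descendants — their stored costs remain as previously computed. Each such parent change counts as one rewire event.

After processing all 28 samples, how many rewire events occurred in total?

Rewire events: 2

1. q=(0,24) nearest=0 d=22 new=(0,7) → add node 1 parent=0 cost=5
2. q=(21,17) nearest=0 d=20 new=(6,7) → blocked by [3,9]×[0,6], reject
3. q=(20,2) nearest=0 d=19 new=(6,2) → blocked by [3,9]×[0,6], reject
4. q=(23,0) nearest=0 d=22 new=(6,0) → blocked by [3,9]×[0,6], reject
5. q=(27,16) nearest=0 d=26 new=(6,7) → blocked by [3,9]×[0,6], reject
6. q=(20,33) nearest=1 d=26 new=(5,12) → add node 2 parent=1 cost=10
7. q=(20,8) nearest=2 d=15 new=(10,8) → add node 3 parent=2 cost=15
8. q=(24,22) nearest=3 d=14 new=(15,13) → add node 4 parent=3 cost=20
9. q=(10,11) nearest=3 d=3 new=(10,11) → add node 5 parent=3 cost=18
10. q=(6,24) nearest=4 d=11 new=(10,18) → add node 6 parent=4 cost=25
11. q=(12,6) nearest=3 d=2 new=(12,6) → add node 7 parent=3 cost=17
12. q=(6,26) nearest=6 d=8 new=(6,23) → add node 8 parent=6 cost=30
13. q=(24,14) nearest=4 d=9 new=(20,14) → add node 9 parent=4 cost=25
14. q=(2,32) nearest=8 d=9 new=(2,28) → add node 10 parent=8 cost=35
15. q=(16,19) nearest=9 d=5 new=(16,19) → add node 11 parent=9 cost=30
16. q=(28,4) nearest=9 d=10 new=(25,9) → blocked by [22,24]×[11,19], reject
17. q=(5,2) nearest=0 d=4 new=(5,2) → blocked by [3,9]×[0,6], reject
18. q=(0,16) nearest=2 d=5 new=(0,16) → add node 12 parent=2 cost=15; rewire 8→12 (22<30)
19. q=(9,22) nearest=8 d=3 new=(9,22) → add node 13 parent=8 cost=25; rewire 10→13 (32<35)
20. q=(6,6) nearest=3 d=4 new=(6,6) → blocked by [3,9]×[0,6], reject
21. q=(22,29) nearest=11 d=10 new=(21,24) → add node 14 parent=11 cost=35
22. q=(20,33) nearest=14 d=9 new=(20,29) → add node 15 parent=14 cost=40
23. q=(13,11) nearest=4 d=2 new=(13,11) → add node 16 parent=4 cost=22
24. q=(20,11) nearest=9 d=3 new=(20,11) → add node 17 parent=9 cost=28
25. q=(18,19) nearest=11 d=2 new=(18,19) → add node 18 parent=11 cost=32
26. q=(17,2) nearest=7 d=5 new=(17,2) → add node 19 parent=7 cost=22
27. q=(20,6) nearest=19 d=4 new=(20,6) → add node 20 parent=19 cost=26
28. q=(29,10) nearest=9 d=9 new=(25,10) → blocked by [22,24]×[11,19], reject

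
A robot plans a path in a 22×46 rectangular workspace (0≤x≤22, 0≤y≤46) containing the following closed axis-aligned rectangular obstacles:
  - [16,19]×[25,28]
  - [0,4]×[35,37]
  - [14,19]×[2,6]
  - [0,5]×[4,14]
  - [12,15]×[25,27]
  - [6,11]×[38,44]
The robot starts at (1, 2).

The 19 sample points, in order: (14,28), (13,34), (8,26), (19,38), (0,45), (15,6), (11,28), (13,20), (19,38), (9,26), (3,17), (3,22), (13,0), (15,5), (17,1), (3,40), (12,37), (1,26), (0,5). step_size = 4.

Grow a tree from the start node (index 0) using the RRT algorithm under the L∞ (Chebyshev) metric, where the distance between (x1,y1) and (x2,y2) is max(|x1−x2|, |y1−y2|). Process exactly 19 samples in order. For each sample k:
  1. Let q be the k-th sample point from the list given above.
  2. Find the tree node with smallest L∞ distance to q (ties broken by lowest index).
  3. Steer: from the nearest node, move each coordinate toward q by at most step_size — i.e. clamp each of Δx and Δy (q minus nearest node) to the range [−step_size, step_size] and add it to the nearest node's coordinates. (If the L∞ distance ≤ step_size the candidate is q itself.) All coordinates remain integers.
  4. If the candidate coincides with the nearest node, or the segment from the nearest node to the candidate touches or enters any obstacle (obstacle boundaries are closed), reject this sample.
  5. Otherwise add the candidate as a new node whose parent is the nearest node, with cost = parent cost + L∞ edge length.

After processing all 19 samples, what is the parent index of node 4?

Parent of node 4: 2

1. q=(14,28) nearest=0 d=26 new=(5,6) → blocked by [0,5]×[4,14], reject
2. q=(13,34) nearest=0 d=32 new=(5,6) → blocked by [0,5]×[4,14], reject
3. q=(8,26) nearest=0 d=24 new=(5,6) → blocked by [0,5]×[4,14], reject
4. q=(19,38) nearest=0 d=36 new=(5,6) → blocked by [0,5]×[4,14], reject
5. q=(0,45) nearest=0 d=43 new=(0,6) → blocked by [0,5]×[4,14], reject
6. q=(15,6) nearest=0 d=14 new=(5,6) → blocked by [0,5]×[4,14], reject
7. q=(11,28) nearest=0 d=26 new=(5,6) → blocked by [0,5]×[4,14], reject
8. q=(13,20) nearest=0 d=18 new=(5,6) → blocked by [0,5]×[4,14], reject
9. q=(19,38) nearest=0 d=36 new=(5,6) → blocked by [0,5]×[4,14], reject
10. q=(9,26) nearest=0 d=24 new=(5,6) → blocked by [0,5]×[4,14], reject
11. q=(3,17) nearest=0 d=15 new=(3,6) → blocked by [0,5]×[4,14], reject
12. q=(3,22) nearest=0 d=20 new=(3,6) → blocked by [0,5]×[4,14], reject
13. q=(13,0) nearest=0 d=12 new=(5,0) → add node 1 parent=0 cost=4
14. q=(15,5) nearest=1 d=10 new=(9,4) → add node 2 parent=1 cost=8
15. q=(17,1) nearest=2 d=8 new=(13,1) → add node 3 parent=2 cost=12
16. q=(3,40) nearest=2 d=36 new=(5,8) → blocked by [0,5]×[4,14], reject
17. q=(12,37) nearest=2 d=33 new=(12,8) → add node 4 parent=2 cost=12
18. q=(1,26) nearest=4 d=18 new=(8,12) → add node 5 parent=4 cost=16
19. q=(0,5) nearest=0 d=3 new=(0,5) → blocked by [0,5]×[4,14], reject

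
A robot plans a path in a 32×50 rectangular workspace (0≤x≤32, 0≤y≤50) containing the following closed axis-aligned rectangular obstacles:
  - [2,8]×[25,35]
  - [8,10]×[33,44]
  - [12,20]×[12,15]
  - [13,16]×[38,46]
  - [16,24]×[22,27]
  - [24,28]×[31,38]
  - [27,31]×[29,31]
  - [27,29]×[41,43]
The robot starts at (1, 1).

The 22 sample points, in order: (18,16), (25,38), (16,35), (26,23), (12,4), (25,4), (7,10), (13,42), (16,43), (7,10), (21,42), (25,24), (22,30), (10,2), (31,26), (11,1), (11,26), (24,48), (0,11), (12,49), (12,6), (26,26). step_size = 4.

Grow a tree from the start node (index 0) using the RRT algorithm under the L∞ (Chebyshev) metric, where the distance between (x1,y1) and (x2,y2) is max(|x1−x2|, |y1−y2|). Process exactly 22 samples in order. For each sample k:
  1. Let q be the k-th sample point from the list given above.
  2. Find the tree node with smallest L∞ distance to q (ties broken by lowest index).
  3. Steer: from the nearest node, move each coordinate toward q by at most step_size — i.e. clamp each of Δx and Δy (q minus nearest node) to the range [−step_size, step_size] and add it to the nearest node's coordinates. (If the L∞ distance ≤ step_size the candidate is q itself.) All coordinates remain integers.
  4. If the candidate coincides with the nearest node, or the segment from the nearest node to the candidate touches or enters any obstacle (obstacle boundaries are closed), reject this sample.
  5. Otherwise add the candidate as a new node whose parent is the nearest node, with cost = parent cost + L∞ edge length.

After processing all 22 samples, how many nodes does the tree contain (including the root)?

Node count: 14

1. q=(18,16) nearest=0 d=17 new=(5,5) → add node 1 parent=0 cost=4
2. q=(25,38) nearest=1 d=33 new=(9,9) → add node 2 parent=1 cost=8
3. q=(16,35) nearest=2 d=26 new=(13,13) → blocked by [12,20]×[12,15], reject
4. q=(26,23) nearest=2 d=17 new=(13,13) → blocked by [12,20]×[12,15], reject
5. q=(12,4) nearest=2 d=5 new=(12,5) → add node 3 parent=2 cost=12
6. q=(25,4) nearest=3 d=13 new=(16,4) → add node 4 parent=3 cost=16
7. q=(7,10) nearest=2 d=2 new=(7,10) → add node 5 parent=2 cost=10
8. q=(13,42) nearest=5 d=32 new=(11,14) → add node 6 parent=5 cost=14
9. q=(16,43) nearest=6 d=29 new=(15,18) → blocked by [12,20]×[12,15], reject
10. q=(7,10) nearest=5 d=0 → coincident, reject
11. q=(21,42) nearest=6 d=28 new=(15,18) → blocked by [12,20]×[12,15], reject
12. q=(25,24) nearest=6 d=14 new=(15,18) → blocked by [12,20]×[12,15], reject
13. q=(22,30) nearest=6 d=16 new=(15,18) → blocked by [12,20]×[12,15], reject
14. q=(10,2) nearest=3 d=3 new=(10,2) → add node 7 parent=3 cost=15
15. q=(31,26) nearest=6 d=20 new=(15,18) → blocked by [12,20]×[12,15], reject
16. q=(11,1) nearest=7 d=1 new=(11,1) → add node 8 parent=7 cost=16
17. q=(11,26) nearest=6 d=12 new=(11,18) → add node 9 parent=6 cost=18
18. q=(24,48) nearest=9 d=30 new=(15,22) → add node 10 parent=9 cost=22
19. q=(0,11) nearest=1 d=6 new=(1,9) → add node 11 parent=1 cost=8
20. q=(12,49) nearest=10 d=27 new=(12,26) → add node 12 parent=10 cost=26
21. q=(12,6) nearest=3 d=1 new=(12,6) → add node 13 parent=3 cost=13
22. q=(26,26) nearest=10 d=11 new=(19,26) → blocked by [16,24]×[22,27], reject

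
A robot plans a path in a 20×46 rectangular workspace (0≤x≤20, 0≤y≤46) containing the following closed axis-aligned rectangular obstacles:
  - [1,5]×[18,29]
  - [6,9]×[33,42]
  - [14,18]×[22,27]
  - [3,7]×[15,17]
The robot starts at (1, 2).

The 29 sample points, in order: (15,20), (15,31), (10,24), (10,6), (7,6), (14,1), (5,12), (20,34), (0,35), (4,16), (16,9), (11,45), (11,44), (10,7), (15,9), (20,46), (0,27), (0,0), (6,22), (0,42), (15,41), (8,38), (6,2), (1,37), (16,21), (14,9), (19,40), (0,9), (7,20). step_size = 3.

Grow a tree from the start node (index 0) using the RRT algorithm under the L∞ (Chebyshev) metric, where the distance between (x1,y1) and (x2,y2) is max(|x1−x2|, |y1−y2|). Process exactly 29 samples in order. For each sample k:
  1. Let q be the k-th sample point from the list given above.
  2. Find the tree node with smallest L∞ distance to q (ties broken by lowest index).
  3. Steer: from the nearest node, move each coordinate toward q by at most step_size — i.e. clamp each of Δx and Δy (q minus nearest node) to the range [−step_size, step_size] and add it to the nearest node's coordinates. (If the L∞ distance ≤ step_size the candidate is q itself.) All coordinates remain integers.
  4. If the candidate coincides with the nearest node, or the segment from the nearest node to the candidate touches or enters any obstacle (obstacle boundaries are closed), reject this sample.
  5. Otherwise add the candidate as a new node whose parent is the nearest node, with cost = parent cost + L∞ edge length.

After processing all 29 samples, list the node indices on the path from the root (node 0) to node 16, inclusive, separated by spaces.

Path: 0 1 2 3 8 9 16

1. q=(15,20) nearest=0 d=18 new=(4,5) → add node 1 parent=0 cost=3
2. q=(15,31) nearest=1 d=26 new=(7,8) → add node 2 parent=1 cost=6
3. q=(10,24) nearest=2 d=16 new=(10,11) → add node 3 parent=2 cost=9
4. q=(10,6) nearest=2 d=3 new=(10,6) → add node 4 parent=2 cost=9
5. q=(7,6) nearest=2 d=2 new=(7,6) → add node 5 parent=2 cost=8
6. q=(14,1) nearest=4 d=5 new=(13,3) → add node 6 parent=4 cost=12
7. q=(5,12) nearest=2 d=4 new=(5,11) → add node 7 parent=2 cost=9
8. q=(20,34) nearest=3 d=23 new=(13,14) → add node 8 parent=3 cost=12
9. q=(0,35) nearest=8 d=21 new=(10,17) → add node 9 parent=8 cost=15
10. q=(4,16) nearest=7 d=5 new=(4,14) → add node 10 parent=7 cost=12
11. q=(16,9) nearest=8 d=5 new=(16,11) → add node 11 parent=8 cost=15
12. q=(11,45) nearest=9 d=28 new=(11,20) → add node 12 parent=9 cost=18
13. q=(11,44) nearest=12 d=24 new=(11,23) → add node 13 parent=12 cost=21
14. q=(10,7) nearest=4 d=1 new=(10,7) → add node 14 parent=4 cost=10
15. q=(15,9) nearest=11 d=2 new=(15,9) → add node 15 parent=11 cost=17
16. q=(20,46) nearest=13 d=23 new=(14,26) → blocked by [14,18]×[22,27], reject
17. q=(0,27) nearest=9 d=10 new=(7,20) → add node 16 parent=9 cost=18
18. q=(0,0) nearest=0 d=2 new=(0,0) → add node 17 parent=0 cost=2
19. q=(6,22) nearest=16 d=2 new=(6,22) → add node 18 parent=16 cost=20
20. q=(0,42) nearest=13 d=19 new=(8,26) → add node 19 parent=13 cost=24
21. q=(15,41) nearest=19 d=15 new=(11,29) → add node 20 parent=19 cost=27
22. q=(8,38) nearest=20 d=9 new=(8,32) → add node 21 parent=20 cost=30
23. q=(6,2) nearest=1 d=3 new=(6,2) → add node 22 parent=1 cost=6
24. q=(1,37) nearest=21 d=7 new=(5,35) → blocked by [6,9]×[33,42], reject
25. q=(16,21) nearest=12 d=5 new=(14,21) → add node 23 parent=12 cost=21
26. q=(14,9) nearest=15 d=1 new=(14,9) → add node 24 parent=15 cost=18
27. q=(19,40) nearest=20 d=11 new=(14,32) → add node 25 parent=20 cost=30
28. q=(0,9) nearest=1 d=4 new=(1,8) → add node 26 parent=1 cost=6
29. q=(7,20) nearest=16 d=0 → coincident, reject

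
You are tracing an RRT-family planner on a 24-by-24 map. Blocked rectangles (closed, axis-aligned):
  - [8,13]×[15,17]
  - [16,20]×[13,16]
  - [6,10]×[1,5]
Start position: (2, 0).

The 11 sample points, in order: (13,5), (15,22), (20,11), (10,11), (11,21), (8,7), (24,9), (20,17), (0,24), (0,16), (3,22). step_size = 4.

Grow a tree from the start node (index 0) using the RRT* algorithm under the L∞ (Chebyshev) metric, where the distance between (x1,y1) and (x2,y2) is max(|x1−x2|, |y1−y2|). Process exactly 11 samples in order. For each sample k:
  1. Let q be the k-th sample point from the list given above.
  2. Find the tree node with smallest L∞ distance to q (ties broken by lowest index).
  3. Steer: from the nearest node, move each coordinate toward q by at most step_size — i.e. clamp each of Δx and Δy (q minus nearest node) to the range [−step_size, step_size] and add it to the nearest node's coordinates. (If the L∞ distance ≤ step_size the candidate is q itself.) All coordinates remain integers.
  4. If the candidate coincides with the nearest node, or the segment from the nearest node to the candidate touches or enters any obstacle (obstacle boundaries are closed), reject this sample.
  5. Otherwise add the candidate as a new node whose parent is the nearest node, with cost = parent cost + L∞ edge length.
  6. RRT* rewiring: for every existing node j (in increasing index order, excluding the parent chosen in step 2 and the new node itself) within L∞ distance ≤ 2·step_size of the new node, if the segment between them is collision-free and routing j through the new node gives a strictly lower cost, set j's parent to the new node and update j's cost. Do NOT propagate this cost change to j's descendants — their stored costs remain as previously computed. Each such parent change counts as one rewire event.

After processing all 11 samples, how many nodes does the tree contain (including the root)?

Node count: 4

1. q=(13,5) nearest=0 d=11 new=(6,4) → blocked by [6,10]×[1,5], reject
2. q=(15,22) nearest=0 d=22 new=(6,4) → blocked by [6,10]×[1,5], reject
3. q=(20,11) nearest=0 d=18 new=(6,4) → blocked by [6,10]×[1,5], reject
4. q=(10,11) nearest=0 d=11 new=(6,4) → blocked by [6,10]×[1,5], reject
5. q=(11,21) nearest=0 d=21 new=(6,4) → blocked by [6,10]×[1,5], reject
6. q=(8,7) nearest=0 d=7 new=(6,4) → blocked by [6,10]×[1,5], reject
7. q=(24,9) nearest=0 d=22 new=(6,4) → blocked by [6,10]×[1,5], reject
8. q=(20,17) nearest=0 d=18 new=(6,4) → blocked by [6,10]×[1,5], reject
9. q=(0,24) nearest=0 d=24 new=(0,4) → add node 1 parent=0 cost=4
10. q=(0,16) nearest=1 d=12 new=(0,8) → add node 2 parent=1 cost=8
11. q=(3,22) nearest=2 d=14 new=(3,12) → add node 3 parent=2 cost=12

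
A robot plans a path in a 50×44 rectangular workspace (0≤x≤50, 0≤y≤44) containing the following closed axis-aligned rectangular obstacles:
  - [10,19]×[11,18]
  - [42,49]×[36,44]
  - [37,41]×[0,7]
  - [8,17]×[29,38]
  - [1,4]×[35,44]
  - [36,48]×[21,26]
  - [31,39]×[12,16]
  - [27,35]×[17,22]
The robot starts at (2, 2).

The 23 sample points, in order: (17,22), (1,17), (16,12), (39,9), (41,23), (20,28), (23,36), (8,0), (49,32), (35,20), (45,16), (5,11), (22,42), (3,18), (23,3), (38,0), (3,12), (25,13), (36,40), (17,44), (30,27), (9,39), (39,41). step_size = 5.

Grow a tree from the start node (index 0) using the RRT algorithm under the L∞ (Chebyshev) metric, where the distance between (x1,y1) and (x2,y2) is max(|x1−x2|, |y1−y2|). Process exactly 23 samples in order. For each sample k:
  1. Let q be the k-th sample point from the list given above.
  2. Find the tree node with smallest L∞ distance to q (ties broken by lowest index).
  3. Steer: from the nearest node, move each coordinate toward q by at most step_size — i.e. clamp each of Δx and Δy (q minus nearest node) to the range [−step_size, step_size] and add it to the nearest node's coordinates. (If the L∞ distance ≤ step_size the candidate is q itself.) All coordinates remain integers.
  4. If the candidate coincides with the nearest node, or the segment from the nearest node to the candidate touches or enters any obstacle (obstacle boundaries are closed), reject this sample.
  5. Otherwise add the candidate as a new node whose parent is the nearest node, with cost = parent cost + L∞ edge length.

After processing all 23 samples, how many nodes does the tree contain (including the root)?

Node count: 17

1. q=(17,22) nearest=0 d=20 new=(7,7) → add node 1 parent=0 cost=5
2. q=(1,17) nearest=1 d=10 new=(2,12) → add node 2 parent=1 cost=10
3. q=(16,12) nearest=1 d=9 new=(12,12) → blocked by [10,19]×[11,18], reject
4. q=(39,9) nearest=1 d=32 new=(12,9) → add node 3 parent=1 cost=10
5. q=(41,23) nearest=3 d=29 new=(17,14) → blocked by [10,19]×[11,18], reject
6. q=(20,28) nearest=2 d=18 new=(7,17) → add node 4 parent=2 cost=15
7. q=(23,36) nearest=4 d=19 new=(12,22) → add node 5 parent=4 cost=20
8. q=(8,0) nearest=0 d=6 new=(7,0) → add node 6 parent=0 cost=5
9. q=(49,32) nearest=3 d=37 new=(17,14) → blocked by [10,19]×[11,18], reject
10. q=(35,20) nearest=3 d=23 new=(17,14) → blocked by [10,19]×[11,18], reject
11. q=(45,16) nearest=3 d=33 new=(17,14) → blocked by [10,19]×[11,18], reject
12. q=(5,11) nearest=2 d=3 new=(5,11) → add node 7 parent=2 cost=13
13. q=(22,42) nearest=5 d=20 new=(17,27) → add node 8 parent=5 cost=25
14. q=(3,18) nearest=4 d=4 new=(3,18) → add node 9 parent=4 cost=19
15. q=(23,3) nearest=3 d=11 new=(17,4) → add node 10 parent=3 cost=15
16. q=(38,0) nearest=10 d=21 new=(22,0) → add node 11 parent=10 cost=20
17. q=(3,12) nearest=2 d=1 new=(3,12) → add node 12 parent=2 cost=11
18. q=(25,13) nearest=10 d=9 new=(22,9) → add node 13 parent=10 cost=20
19. q=(36,40) nearest=8 d=19 new=(22,32) → add node 14 parent=8 cost=30
20. q=(17,44) nearest=14 d=12 new=(17,37) → blocked by [8,17]×[29,38], reject
21. q=(30,27) nearest=14 d=8 new=(27,27) → add node 15 parent=14 cost=35
22. q=(9,39) nearest=8 d=12 new=(12,32) → blocked by [8,17]×[29,38], reject
23. q=(39,41) nearest=15 d=14 new=(32,32) → add node 16 parent=15 cost=40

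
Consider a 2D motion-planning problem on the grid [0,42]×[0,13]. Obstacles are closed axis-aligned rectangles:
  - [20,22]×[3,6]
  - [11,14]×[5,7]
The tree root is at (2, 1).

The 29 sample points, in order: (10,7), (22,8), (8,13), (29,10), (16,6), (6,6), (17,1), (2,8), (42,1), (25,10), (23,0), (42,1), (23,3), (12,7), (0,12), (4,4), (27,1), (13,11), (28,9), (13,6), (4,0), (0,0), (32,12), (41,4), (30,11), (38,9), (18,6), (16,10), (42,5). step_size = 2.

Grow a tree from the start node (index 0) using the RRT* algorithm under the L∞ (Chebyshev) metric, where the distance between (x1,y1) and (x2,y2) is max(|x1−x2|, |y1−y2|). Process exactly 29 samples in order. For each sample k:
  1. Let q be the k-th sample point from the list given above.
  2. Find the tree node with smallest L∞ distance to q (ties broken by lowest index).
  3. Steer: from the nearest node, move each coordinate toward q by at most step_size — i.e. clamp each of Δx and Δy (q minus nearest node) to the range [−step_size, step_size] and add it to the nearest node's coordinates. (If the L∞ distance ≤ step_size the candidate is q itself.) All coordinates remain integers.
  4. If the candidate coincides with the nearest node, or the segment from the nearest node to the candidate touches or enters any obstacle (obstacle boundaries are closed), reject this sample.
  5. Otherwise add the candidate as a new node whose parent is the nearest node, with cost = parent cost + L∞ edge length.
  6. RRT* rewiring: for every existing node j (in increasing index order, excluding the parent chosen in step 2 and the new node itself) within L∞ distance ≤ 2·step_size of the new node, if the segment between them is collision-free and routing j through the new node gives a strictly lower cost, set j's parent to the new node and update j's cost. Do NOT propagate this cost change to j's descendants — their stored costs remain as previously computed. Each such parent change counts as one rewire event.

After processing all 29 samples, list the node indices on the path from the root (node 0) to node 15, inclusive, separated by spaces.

1. q=(10,7) nearest=0 d=8 new=(4,3) → add node 1 parent=0 cost=2
2. q=(22,8) nearest=1 d=18 new=(6,5) → add node 2 parent=1 cost=4
3. q=(8,13) nearest=2 d=8 new=(8,7) → add node 3 parent=2 cost=6
4. q=(29,10) nearest=3 d=21 new=(10,9) → add node 4 parent=3 cost=8
5. q=(16,6) nearest=4 d=6 new=(12,7) → blocked by [11,14]×[5,7], reject
6. q=(6,6) nearest=2 d=1 new=(6,6) → add node 5 parent=2 cost=5
7. q=(17,1) nearest=4 d=8 new=(12,7) → blocked by [11,14]×[5,7], reject
8. q=(2,8) nearest=2 d=4 new=(4,7) → add node 6 parent=2 cost=6
9. q=(42,1) nearest=4 d=32 new=(12,7) → blocked by [11,14]×[5,7], reject
10. q=(25,10) nearest=4 d=15 new=(12,10) → add node 7 parent=4 cost=10
11. q=(23,0) nearest=7 d=11 new=(14,8) → add node 8 parent=7 cost=12
12. q=(42,1) nearest=8 d=28 new=(16,6) → add node 9 parent=8 cost=14
13. q=(23,3) nearest=9 d=7 new=(18,4) → add node 10 parent=9 cost=16
14. q=(12,7) nearest=4 d=2 new=(12,7) → blocked by [11,14]×[5,7], reject
15. q=(0,12) nearest=6 d=5 new=(2,9) → add node 11 parent=6 cost=8
16. q=(4,4) nearest=1 d=1 new=(4,4) → add node 12 parent=1 cost=3
17. q=(27,1) nearest=10 d=9 new=(20,2) → add node 13 parent=10 cost=18
18. q=(13,11) nearest=7 d=1 new=(13,11) → add node 14 parent=7 cost=11
19. q=(28,9) nearest=13 d=8 new=(22,4) → blocked by [20,22]×[3,6], reject
20. q=(13,6) nearest=8 d=2 new=(13,6) → blocked by [11,14]×[5,7], reject
21. q=(4,0) nearest=0 d=2 new=(4,0) → add node 15 parent=0 cost=2
22. q=(0,0) nearest=0 d=2 new=(0,0) → add node 16 parent=0 cost=2
23. q=(32,12) nearest=13 d=12 new=(22,4) → blocked by [20,22]×[3,6], reject
24. q=(41,4) nearest=13 d=21 new=(22,4) → blocked by [20,22]×[3,6], reject
25. q=(30,11) nearest=13 d=10 new=(22,4) → blocked by [20,22]×[3,6], reject
26. q=(38,9) nearest=13 d=18 new=(22,4) → blocked by [20,22]×[3,6], reject
27. q=(18,6) nearest=9 d=2 new=(18,6) → add node 17 parent=9 cost=16
28. q=(16,10) nearest=8 d=2 new=(16,10) → add node 18 parent=8 cost=14
29. q=(42,5) nearest=13 d=22 new=(22,4) → blocked by [20,22]×[3,6], reject

Path: 0 15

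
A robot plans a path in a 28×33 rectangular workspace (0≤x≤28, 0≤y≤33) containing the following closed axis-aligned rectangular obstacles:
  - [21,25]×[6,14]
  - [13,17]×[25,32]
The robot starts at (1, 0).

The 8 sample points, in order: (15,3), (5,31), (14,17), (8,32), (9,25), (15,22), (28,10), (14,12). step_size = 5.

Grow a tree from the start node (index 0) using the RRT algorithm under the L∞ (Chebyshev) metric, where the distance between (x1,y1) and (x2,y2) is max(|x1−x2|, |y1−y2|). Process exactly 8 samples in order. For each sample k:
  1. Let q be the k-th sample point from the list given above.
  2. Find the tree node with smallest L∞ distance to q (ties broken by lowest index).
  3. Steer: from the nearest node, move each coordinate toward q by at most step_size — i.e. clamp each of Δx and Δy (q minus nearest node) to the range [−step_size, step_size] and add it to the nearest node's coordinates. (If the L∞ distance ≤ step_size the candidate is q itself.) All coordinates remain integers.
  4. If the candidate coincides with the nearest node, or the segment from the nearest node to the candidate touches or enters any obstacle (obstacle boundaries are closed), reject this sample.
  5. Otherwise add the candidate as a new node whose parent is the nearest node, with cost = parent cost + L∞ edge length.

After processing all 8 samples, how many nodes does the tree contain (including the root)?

Node count: 9

1. q=(15,3) nearest=0 d=14 new=(6,3) → add node 1 parent=0 cost=5
2. q=(5,31) nearest=1 d=28 new=(5,8) → add node 2 parent=1 cost=10
3. q=(14,17) nearest=2 d=9 new=(10,13) → add node 3 parent=2 cost=15
4. q=(8,32) nearest=3 d=19 new=(8,18) → add node 4 parent=3 cost=20
5. q=(9,25) nearest=4 d=7 new=(9,23) → add node 5 parent=4 cost=25
6. q=(15,22) nearest=5 d=6 new=(14,22) → add node 6 parent=5 cost=30
7. q=(28,10) nearest=6 d=14 new=(19,17) → add node 7 parent=6 cost=35
8. q=(14,12) nearest=3 d=4 new=(14,12) → add node 8 parent=3 cost=19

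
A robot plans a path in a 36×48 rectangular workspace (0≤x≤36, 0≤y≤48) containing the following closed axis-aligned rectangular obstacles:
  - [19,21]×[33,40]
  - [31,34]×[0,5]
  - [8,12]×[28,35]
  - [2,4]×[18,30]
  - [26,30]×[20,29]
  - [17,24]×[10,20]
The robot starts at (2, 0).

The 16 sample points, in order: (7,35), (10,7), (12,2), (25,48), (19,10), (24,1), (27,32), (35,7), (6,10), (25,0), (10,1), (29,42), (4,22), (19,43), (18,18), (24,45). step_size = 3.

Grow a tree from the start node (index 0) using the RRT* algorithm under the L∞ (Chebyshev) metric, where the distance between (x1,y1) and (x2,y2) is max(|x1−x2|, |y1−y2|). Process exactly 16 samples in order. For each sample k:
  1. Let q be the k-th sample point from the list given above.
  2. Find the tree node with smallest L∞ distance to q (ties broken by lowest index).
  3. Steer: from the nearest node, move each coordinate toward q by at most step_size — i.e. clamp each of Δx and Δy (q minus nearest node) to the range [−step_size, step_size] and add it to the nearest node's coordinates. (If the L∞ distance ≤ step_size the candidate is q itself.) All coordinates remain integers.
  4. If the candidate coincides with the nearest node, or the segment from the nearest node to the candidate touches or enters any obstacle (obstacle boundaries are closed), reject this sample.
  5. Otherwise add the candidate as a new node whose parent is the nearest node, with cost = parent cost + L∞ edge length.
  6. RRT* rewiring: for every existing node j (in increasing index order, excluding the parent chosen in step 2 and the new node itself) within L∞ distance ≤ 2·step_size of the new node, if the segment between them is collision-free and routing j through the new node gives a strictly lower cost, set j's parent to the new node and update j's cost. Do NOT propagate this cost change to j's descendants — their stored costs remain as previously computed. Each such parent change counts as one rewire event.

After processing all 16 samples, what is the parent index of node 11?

1. q=(7,35) nearest=0 d=35 new=(5,3) → add node 1 parent=0 cost=3
2. q=(10,7) nearest=1 d=5 new=(8,6) → add node 2 parent=1 cost=6
3. q=(12,2) nearest=2 d=4 new=(11,3) → add node 3 parent=2 cost=9
4. q=(25,48) nearest=2 d=42 new=(11,9) → add node 4 parent=2 cost=9
5. q=(19,10) nearest=3 d=8 new=(14,6) → add node 5 parent=3 cost=12
6. q=(24,1) nearest=5 d=10 new=(17,3) → add node 6 parent=5 cost=15
7. q=(27,32) nearest=4 d=23 new=(14,12) → add node 7 parent=4 cost=12
8. q=(35,7) nearest=6 d=18 new=(20,6) → add node 8 parent=6 cost=18
9. q=(6,10) nearest=2 d=4 new=(6,9) → add node 9 parent=2 cost=9
10. q=(25,0) nearest=8 d=6 new=(23,3) → add node 10 parent=8 cost=21
11. q=(10,1) nearest=3 d=2 new=(10,1) → add node 11 parent=3 cost=11
12. q=(29,42) nearest=7 d=30 new=(17,15) → blocked by [17,24]×[10,20], reject
13. q=(4,22) nearest=7 d=10 new=(11,15) → add node 12 parent=7 cost=15
14. q=(19,43) nearest=12 d=28 new=(14,18) → add node 13 parent=12 cost=18
15. q=(18,18) nearest=13 d=4 new=(17,18) → blocked by [17,24]×[10,20], reject
16. q=(24,45) nearest=13 d=27 new=(17,21) → add node 14 parent=13 cost=21

Parent of node 11: 3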